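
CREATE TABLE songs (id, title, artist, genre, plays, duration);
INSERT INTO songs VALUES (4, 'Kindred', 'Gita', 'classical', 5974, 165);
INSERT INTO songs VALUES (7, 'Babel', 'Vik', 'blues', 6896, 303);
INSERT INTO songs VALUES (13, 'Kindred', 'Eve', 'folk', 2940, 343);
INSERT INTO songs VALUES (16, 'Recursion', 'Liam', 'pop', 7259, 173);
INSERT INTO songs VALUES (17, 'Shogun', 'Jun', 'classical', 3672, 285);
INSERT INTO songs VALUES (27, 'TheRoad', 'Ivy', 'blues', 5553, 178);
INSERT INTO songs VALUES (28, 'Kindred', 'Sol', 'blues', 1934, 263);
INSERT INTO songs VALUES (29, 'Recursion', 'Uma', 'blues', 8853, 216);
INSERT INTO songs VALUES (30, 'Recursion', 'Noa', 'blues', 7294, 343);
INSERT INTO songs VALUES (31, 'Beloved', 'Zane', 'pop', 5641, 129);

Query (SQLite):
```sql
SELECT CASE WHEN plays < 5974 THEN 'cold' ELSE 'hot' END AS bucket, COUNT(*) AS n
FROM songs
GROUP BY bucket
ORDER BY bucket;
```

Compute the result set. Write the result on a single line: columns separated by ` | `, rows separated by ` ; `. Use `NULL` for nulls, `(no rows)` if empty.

cold | 5 ; hot | 5

Bucket rows by plays < 5974 → 'cold' else 'hot'; count each bucket.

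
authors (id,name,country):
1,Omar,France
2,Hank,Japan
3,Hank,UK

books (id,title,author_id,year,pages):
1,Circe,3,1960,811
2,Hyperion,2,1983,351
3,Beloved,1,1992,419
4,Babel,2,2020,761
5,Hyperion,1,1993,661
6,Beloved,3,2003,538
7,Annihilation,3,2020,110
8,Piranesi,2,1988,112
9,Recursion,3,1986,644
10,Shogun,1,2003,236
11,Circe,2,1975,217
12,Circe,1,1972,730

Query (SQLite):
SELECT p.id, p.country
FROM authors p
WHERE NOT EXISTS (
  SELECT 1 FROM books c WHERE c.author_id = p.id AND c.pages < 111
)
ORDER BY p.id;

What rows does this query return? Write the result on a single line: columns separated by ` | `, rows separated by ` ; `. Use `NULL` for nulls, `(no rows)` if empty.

1 | France ; 2 | Japan

For each authors row, check whether any books with matching author_id has pages < 111.
Keep rows where that is false.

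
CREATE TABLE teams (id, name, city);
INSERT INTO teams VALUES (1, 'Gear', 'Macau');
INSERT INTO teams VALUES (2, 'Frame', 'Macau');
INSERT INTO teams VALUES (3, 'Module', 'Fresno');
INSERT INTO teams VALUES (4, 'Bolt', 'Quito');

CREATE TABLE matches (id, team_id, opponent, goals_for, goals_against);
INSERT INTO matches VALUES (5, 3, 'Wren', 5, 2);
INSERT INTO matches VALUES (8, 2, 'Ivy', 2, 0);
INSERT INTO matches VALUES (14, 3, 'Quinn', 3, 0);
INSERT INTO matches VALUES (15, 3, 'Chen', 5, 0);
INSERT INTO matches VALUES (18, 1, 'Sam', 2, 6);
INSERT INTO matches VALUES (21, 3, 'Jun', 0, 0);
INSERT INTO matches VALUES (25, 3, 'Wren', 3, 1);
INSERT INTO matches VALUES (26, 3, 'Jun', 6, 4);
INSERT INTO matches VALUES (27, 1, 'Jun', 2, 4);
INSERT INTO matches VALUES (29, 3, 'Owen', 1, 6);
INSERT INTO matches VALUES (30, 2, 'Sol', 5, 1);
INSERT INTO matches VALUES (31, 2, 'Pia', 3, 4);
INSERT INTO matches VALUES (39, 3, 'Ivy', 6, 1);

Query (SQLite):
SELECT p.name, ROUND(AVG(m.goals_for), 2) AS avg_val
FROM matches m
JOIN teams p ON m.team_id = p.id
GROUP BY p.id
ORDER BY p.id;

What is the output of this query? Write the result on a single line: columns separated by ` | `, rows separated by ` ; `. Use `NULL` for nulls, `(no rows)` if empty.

Gear | 2 ; Frame | 3.33 ; Module | 3.63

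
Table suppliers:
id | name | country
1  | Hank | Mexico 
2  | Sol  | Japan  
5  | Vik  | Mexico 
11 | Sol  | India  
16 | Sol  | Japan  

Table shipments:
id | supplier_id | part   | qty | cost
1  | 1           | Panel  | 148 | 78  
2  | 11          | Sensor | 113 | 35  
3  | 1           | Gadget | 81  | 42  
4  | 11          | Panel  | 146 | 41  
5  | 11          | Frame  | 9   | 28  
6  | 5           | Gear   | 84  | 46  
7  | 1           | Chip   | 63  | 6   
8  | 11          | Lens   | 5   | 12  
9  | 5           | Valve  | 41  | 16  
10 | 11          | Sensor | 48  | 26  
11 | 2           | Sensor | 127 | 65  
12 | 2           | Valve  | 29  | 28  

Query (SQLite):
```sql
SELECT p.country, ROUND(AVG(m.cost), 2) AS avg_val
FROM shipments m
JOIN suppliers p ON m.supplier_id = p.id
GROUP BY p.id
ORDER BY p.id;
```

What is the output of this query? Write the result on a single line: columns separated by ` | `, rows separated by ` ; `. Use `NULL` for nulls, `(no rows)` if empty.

Mexico | 42 ; Japan | 46.5 ; Mexico | 31 ; India | 28.4

Join each shipments row to its suppliers via supplier_id.
Group joined rows by suppliers.id; compute ROUND(AVG(m.cost), 2) per group.
  1: ids {1, 3, 7} → ROUND(AVG(m.cost), 2)=42
  2: ids {11, 12} → ROUND(AVG(m.cost), 2)=46.5
  5: ids {6, 9} → ROUND(AVG(m.cost), 2)=31
  11: ids {2, 4, 5, 8, 10} → ROUND(AVG(m.cost), 2)=28.4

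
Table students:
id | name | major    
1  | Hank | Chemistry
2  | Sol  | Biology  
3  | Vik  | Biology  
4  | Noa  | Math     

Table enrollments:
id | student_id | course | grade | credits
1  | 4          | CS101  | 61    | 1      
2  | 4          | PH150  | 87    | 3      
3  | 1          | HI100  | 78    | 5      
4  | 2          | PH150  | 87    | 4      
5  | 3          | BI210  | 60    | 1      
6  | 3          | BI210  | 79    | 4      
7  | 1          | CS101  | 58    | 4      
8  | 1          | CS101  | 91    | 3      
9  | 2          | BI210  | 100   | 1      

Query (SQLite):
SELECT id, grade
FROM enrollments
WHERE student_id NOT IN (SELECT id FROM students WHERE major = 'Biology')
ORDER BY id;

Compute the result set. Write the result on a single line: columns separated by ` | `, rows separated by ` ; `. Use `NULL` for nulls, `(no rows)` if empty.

1 | 61 ; 2 | 87 ; 3 | 78 ; 7 | 58 ; 8 | 91

Inner query: students.id where major = 'Biology'.
Outer: keep enrollments rows whose student_id is not in that set.
Inner query → {2, 3}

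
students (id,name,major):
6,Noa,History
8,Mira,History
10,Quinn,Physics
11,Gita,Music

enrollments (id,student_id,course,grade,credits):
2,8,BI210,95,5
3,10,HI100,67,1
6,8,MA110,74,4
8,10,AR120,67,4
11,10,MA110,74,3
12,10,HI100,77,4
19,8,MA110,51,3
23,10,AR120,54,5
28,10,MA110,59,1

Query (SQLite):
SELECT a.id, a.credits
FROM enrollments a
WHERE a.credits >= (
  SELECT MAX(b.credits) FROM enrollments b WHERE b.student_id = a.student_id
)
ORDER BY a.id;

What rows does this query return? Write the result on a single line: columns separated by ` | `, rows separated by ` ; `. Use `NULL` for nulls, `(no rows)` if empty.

2 | 5 ; 23 | 5

For each enrollments row a, compute MAX(credits) over rows sharing a.student_id.
Keep row a if a.credits >= that per-group MAX.
  student_id=8: MAX(credits) = 5
  student_id=10: MAX(credits) = 5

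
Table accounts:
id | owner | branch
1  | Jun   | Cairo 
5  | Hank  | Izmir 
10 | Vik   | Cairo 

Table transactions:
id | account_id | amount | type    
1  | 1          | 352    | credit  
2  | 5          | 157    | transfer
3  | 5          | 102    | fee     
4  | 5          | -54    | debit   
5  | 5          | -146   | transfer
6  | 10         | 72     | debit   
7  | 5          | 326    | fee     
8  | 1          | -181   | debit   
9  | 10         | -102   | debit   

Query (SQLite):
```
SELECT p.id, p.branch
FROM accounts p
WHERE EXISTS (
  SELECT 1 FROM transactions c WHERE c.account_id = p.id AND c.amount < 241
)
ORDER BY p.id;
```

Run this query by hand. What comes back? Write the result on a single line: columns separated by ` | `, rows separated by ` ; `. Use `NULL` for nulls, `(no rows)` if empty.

1 | Cairo ; 5 | Izmir ; 10 | Cairo

For each accounts row, check whether any transactions with matching account_id has amount < 241.
Keep rows where that is true.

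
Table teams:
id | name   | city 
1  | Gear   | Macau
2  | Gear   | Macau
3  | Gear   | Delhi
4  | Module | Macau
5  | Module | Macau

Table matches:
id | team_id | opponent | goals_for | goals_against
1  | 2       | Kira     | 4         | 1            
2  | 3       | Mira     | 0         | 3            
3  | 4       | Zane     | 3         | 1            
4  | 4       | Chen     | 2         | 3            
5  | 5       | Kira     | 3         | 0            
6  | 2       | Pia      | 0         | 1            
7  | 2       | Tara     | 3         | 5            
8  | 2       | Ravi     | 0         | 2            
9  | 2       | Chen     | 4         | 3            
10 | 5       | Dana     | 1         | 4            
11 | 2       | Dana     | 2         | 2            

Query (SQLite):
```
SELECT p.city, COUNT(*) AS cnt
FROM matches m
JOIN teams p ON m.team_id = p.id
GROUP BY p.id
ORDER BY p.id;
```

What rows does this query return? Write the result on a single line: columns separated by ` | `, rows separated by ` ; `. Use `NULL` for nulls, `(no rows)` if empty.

Join each matches row to its teams via team_id.
Group joined rows by teams.id; compute COUNT(*) per group.
  2: ids {1, 6, 7, 8, 9, 11} → COUNT(*)=6
  3: ids {2} → COUNT(*)=1
  4: ids {3, 4} → COUNT(*)=2
  5: ids {5, 10} → COUNT(*)=2

Macau | 6 ; Delhi | 1 ; Macau | 2 ; Macau | 2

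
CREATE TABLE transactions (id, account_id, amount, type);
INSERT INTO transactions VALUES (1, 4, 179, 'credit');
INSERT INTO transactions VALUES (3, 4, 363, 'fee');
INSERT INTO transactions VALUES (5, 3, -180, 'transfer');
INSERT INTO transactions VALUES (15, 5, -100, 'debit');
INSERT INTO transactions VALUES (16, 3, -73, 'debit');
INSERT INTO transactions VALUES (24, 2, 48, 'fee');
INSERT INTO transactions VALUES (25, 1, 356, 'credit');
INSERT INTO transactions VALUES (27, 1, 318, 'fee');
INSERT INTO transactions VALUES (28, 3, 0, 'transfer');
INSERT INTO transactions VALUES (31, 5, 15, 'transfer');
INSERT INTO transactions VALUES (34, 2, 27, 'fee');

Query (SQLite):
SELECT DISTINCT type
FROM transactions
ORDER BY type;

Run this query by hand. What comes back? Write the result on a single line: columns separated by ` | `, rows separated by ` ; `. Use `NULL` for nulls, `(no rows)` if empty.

credit ; debit ; fee ; transfer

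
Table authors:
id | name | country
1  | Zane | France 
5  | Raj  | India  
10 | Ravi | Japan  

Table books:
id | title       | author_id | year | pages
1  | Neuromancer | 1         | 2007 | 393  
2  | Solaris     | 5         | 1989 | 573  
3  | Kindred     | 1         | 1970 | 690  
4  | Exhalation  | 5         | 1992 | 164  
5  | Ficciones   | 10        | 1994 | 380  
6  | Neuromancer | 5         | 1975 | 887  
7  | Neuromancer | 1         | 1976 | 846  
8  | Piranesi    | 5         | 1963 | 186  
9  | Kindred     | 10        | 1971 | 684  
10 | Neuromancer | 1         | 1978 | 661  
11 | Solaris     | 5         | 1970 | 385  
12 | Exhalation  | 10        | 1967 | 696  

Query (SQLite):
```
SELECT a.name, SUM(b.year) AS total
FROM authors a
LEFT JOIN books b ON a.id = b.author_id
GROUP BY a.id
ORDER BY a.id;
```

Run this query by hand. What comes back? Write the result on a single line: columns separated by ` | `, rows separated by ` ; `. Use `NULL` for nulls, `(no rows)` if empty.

Zane | 7931 ; Raj | 9889 ; Ravi | 5932

LEFT JOIN keeps every authors row; unmatched ones get NULL for books columns.
Group by authors.id and compute SUM(b.year). SUM over an all-NULL group is NULL.
  1: ids {1, 3, 7, 10} → SUM(b.year)=7931
  5: ids {2, 4, 6, 8, 11} → SUM(b.year)=9889
  10: ids {5, 9, 12} → SUM(b.year)=5932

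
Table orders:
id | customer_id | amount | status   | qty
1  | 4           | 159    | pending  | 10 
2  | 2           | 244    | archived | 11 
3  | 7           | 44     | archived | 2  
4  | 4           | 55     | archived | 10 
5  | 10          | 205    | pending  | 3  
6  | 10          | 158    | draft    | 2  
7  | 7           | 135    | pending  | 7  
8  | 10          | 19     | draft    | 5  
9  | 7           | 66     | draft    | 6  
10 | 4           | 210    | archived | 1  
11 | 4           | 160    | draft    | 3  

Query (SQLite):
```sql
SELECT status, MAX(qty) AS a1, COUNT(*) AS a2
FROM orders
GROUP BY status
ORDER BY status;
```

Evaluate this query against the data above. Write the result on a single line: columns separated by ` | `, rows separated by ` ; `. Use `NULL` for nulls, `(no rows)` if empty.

archived | 11 | 4 ; draft | 6 | 4 ; pending | 10 | 3

Group orders by status.
Per group compute: MAX(qty), COUNT(*).
  archived: ids {2, 3, 4, 10} → MAX(qty)=11, COUNT(*)=4
  draft: ids {6, 8, 9, 11} → MAX(qty)=6, COUNT(*)=4
  pending: ids {1, 5, 7} → MAX(qty)=10, COUNT(*)=3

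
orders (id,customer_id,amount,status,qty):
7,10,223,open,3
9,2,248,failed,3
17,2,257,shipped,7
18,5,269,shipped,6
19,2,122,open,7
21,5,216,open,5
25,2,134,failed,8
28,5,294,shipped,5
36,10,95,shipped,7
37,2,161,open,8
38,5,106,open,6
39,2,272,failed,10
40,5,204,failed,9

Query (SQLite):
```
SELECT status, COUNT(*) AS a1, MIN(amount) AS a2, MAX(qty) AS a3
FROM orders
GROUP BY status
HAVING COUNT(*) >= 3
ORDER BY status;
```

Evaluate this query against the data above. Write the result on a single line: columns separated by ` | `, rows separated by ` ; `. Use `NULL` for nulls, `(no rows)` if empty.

failed | 4 | 134 | 10 ; open | 5 | 106 | 8 ; shipped | 4 | 95 | 7

Group orders by status.
Per group compute: COUNT(*), MIN(amount), MAX(qty).
HAVING: drop groups with fewer than 3 rows.
  failed: ids {9, 25, 39, 40} → COUNT(*)=4, MIN(amount)=134, MAX(qty)=10
  open: ids {7, 19, 21, 37, 38} → COUNT(*)=5, MIN(amount)=106, MAX(qty)=8
  shipped: ids {17, 18, 28, 36} → COUNT(*)=4, MIN(amount)=95, MAX(qty)=7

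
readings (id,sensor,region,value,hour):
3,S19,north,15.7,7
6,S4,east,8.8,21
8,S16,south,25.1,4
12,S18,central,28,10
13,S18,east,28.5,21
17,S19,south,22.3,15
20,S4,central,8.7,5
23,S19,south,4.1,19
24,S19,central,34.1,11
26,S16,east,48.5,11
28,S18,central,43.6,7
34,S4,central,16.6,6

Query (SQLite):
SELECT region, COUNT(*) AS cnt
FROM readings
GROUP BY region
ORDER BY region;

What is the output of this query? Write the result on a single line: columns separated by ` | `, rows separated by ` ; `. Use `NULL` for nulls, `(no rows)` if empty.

Partition readings by region; compute COUNT(*) within each group.
  central: ids {12, 20, 24, 28, 34} → COUNT(*)=5
  east: ids {6, 13, 26} → COUNT(*)=3
  north: ids {3} → COUNT(*)=1
  south: ids {8, 17, 23} → COUNT(*)=3

central | 5 ; east | 3 ; north | 1 ; south | 3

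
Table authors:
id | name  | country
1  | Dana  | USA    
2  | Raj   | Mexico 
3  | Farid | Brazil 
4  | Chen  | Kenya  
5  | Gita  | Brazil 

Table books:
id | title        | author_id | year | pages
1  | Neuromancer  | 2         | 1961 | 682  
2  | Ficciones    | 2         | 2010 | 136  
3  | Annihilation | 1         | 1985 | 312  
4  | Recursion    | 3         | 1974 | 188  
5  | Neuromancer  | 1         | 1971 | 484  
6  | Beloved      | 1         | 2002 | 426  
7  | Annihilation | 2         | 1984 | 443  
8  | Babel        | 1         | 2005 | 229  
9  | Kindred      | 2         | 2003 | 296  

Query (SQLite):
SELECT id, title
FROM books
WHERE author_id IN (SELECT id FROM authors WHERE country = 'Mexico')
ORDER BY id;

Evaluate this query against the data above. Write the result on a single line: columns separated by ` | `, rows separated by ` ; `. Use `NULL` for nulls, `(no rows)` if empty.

Inner query: authors.id where country = 'Mexico'.
Outer: keep books rows whose author_id is in that set.
Inner query → {2}

1 | Neuromancer ; 2 | Ficciones ; 7 | Annihilation ; 9 | Kindred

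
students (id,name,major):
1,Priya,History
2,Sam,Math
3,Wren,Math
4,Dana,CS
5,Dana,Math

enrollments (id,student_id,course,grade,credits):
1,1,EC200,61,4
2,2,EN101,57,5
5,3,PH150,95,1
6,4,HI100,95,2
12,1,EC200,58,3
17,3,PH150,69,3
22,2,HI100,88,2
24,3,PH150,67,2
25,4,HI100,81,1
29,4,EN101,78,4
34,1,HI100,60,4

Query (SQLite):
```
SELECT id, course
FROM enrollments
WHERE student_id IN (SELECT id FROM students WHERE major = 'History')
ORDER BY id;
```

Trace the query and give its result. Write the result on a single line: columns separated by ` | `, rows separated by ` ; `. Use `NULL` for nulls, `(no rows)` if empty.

Inner query: students.id where major = 'History'.
Outer: keep enrollments rows whose student_id is in that set.
Inner query → {1}

1 | EC200 ; 12 | EC200 ; 34 | HI100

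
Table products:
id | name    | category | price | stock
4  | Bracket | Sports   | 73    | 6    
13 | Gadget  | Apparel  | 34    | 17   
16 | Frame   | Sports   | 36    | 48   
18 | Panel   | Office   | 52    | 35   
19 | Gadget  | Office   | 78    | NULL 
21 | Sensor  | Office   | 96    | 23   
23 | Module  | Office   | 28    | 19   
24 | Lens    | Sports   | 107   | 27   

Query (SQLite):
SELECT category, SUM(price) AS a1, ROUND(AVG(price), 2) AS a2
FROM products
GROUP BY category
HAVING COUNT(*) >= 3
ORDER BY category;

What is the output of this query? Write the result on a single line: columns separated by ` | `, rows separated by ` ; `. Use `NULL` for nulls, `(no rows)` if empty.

Office | 254 | 63.5 ; Sports | 216 | 72

Group products by category.
Per group compute: SUM(price), ROUND(AVG(price), 2).
HAVING: drop groups with fewer than 3 rows.
  Apparel: ids {13} → SUM(price)=34, ROUND(AVG(price), 2)=34
  Office: ids {18, 19, 21, 23} → SUM(price)=254, ROUND(AVG(price), 2)=63.5
  Sports: ids {4, 16, 24} → SUM(price)=216, ROUND(AVG(price), 2)=72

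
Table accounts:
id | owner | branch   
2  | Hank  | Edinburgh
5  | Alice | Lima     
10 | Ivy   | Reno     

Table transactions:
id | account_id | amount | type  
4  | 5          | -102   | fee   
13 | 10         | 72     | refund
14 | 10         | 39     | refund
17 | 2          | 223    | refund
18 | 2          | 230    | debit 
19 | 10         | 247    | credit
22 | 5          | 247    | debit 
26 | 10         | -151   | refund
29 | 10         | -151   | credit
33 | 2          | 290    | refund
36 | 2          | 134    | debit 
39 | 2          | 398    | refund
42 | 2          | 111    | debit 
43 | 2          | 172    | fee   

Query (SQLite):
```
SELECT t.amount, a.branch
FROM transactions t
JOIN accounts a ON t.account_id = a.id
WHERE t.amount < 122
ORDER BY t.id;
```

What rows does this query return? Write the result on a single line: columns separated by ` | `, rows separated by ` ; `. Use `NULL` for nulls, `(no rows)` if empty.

-102 | Lima ; 72 | Reno ; 39 | Reno ; -151 | Reno ; -151 | Reno ; 111 | Edinburgh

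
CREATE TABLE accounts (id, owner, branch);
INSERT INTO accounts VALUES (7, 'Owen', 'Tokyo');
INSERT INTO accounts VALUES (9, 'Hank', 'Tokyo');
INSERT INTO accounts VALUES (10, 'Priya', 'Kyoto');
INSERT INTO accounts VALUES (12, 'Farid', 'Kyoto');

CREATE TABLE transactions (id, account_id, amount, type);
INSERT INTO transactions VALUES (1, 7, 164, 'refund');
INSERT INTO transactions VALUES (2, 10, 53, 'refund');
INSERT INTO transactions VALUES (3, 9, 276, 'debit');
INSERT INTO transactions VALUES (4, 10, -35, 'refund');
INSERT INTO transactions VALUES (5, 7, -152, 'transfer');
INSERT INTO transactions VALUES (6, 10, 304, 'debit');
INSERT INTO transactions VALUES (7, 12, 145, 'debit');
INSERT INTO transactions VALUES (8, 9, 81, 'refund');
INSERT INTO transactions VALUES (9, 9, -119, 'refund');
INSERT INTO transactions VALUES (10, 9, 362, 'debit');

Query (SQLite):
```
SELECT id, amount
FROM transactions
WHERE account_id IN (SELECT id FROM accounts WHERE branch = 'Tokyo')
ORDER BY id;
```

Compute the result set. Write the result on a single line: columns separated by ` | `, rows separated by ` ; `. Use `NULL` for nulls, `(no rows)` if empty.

1 | 164 ; 3 | 276 ; 5 | -152 ; 8 | 81 ; 9 | -119 ; 10 | 362

Inner query: accounts.id where branch = 'Tokyo'.
Outer: keep transactions rows whose account_id is in that set.
Inner query → {7, 9}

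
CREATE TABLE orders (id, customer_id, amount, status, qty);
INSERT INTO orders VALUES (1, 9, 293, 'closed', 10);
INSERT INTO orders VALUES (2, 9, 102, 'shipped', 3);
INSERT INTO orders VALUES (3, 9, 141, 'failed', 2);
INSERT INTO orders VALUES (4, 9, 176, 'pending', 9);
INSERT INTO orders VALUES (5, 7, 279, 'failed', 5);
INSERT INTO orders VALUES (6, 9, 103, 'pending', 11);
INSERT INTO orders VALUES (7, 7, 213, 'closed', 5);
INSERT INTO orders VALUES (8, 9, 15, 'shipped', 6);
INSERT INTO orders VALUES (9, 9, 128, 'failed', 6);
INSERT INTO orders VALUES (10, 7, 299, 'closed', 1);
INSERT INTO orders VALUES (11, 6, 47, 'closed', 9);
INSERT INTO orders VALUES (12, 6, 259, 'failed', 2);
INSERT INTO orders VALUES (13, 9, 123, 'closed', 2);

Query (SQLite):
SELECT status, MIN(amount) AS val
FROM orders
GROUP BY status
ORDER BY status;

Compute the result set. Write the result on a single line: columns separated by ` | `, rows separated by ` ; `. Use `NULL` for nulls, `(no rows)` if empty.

closed | 47 ; failed | 128 ; pending | 103 ; shipped | 15

Partition orders by status; compute MIN(amount) within each group.
  closed: ids {1, 7, 10, 11, 13} → MIN(amount)=47
  failed: ids {3, 5, 9, 12} → MIN(amount)=128
  pending: ids {4, 6} → MIN(amount)=103
  shipped: ids {2, 8} → MIN(amount)=15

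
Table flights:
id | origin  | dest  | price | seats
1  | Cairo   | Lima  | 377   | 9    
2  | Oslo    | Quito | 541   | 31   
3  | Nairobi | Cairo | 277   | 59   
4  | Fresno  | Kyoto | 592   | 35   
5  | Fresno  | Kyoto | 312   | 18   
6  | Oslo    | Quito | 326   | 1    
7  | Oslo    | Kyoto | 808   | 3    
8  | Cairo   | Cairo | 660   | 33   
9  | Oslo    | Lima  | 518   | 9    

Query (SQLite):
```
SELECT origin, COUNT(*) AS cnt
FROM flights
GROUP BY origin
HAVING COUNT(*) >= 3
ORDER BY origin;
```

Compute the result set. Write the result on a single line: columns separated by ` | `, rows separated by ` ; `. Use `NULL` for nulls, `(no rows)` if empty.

Partition flights by origin; compute COUNT(*) within each group.
HAVING: keep groups with count ≥ 3.
  Cairo: ids {1, 8} → COUNT(*)=2
  Fresno: ids {4, 5} → COUNT(*)=2
  Nairobi: ids {3} → COUNT(*)=1
  Oslo: ids {2, 6, 7, 9} → COUNT(*)=4

Oslo | 4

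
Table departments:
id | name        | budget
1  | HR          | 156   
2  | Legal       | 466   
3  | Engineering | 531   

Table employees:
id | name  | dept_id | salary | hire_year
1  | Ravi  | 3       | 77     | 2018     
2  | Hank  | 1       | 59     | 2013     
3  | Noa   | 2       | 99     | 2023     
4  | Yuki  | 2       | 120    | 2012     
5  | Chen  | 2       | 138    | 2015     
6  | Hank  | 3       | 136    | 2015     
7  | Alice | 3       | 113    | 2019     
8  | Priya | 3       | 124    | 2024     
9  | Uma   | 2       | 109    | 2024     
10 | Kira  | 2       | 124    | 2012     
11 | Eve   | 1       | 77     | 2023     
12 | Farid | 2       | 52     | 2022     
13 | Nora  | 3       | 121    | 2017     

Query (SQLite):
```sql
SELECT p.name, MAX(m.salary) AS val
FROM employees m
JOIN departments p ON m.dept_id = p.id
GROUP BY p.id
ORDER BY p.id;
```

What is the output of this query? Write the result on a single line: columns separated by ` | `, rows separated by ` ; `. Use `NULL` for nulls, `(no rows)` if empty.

Join each employees row to its departments via dept_id.
Group joined rows by departments.id; compute MAX(m.salary) per group.
  1: ids {2, 11} → MAX(m.salary)=77
  2: ids {3, 4, 5, 9, 10, 12} → MAX(m.salary)=138
  3: ids {1, 6, 7, 8, 13} → MAX(m.salary)=136

HR | 77 ; Legal | 138 ; Engineering | 136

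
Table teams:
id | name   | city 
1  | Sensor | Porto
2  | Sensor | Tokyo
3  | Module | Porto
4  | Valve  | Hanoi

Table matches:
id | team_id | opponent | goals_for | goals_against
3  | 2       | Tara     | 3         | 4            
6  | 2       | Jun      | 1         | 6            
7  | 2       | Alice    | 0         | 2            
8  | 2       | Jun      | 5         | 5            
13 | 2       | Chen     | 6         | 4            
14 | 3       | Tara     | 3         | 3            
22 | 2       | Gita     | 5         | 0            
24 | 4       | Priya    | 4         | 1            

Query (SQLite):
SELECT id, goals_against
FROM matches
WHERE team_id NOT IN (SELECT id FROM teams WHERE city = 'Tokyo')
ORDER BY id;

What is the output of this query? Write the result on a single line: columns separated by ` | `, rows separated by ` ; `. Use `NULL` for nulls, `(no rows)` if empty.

14 | 3 ; 24 | 1

Inner query: teams.id where city = 'Tokyo'.
Outer: keep matches rows whose team_id is not in that set.
Inner query → {2}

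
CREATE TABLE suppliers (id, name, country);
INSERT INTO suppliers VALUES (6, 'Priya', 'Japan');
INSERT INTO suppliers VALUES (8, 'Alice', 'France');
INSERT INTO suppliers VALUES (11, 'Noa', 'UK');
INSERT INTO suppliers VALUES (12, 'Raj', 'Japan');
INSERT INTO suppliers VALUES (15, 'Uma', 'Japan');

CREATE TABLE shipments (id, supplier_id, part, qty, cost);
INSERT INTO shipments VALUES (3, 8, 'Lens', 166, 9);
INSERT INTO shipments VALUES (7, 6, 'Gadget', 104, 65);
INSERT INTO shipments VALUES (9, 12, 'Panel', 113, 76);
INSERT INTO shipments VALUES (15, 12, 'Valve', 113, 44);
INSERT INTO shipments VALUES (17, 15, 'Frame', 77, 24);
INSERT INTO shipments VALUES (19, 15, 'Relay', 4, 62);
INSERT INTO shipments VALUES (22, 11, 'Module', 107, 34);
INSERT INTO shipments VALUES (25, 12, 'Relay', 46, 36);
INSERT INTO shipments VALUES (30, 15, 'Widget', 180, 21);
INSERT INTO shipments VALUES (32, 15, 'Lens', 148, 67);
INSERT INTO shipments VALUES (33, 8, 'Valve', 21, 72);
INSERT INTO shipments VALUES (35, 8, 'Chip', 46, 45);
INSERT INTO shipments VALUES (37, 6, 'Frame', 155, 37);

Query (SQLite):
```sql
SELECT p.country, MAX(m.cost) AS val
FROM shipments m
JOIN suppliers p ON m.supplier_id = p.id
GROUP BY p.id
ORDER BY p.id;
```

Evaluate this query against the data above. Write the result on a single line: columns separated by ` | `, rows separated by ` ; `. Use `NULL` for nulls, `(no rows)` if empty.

Join each shipments row to its suppliers via supplier_id.
Group joined rows by suppliers.id; compute MAX(m.cost) per group.
  6: ids {7, 37} → MAX(m.cost)=65
  8: ids {3, 33, 35} → MAX(m.cost)=72
  11: ids {22} → MAX(m.cost)=34
  12: ids {9, 15, 25} → MAX(m.cost)=76
  15: ids {17, 19, 30, 32} → MAX(m.cost)=67

Japan | 65 ; France | 72 ; UK | 34 ; Japan | 76 ; Japan | 67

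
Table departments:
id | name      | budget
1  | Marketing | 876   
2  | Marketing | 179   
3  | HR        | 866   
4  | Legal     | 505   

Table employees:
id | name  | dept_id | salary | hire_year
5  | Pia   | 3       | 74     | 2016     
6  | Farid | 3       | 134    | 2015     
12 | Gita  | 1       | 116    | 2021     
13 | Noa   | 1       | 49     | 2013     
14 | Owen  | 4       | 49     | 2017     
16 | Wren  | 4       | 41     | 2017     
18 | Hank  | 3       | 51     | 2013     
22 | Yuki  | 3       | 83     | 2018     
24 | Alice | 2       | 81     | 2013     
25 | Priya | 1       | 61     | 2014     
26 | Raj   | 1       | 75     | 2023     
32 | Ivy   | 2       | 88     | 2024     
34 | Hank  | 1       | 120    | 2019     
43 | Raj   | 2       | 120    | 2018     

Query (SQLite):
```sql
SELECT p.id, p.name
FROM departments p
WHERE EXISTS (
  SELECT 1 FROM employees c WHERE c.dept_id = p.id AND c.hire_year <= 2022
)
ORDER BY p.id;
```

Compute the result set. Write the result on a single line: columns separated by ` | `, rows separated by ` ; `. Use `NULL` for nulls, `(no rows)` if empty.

1 | Marketing ; 2 | Marketing ; 3 | HR ; 4 | Legal

For each departments row, check whether any employees with matching dept_id has hire_year <= 2022.
Keep rows where that is true.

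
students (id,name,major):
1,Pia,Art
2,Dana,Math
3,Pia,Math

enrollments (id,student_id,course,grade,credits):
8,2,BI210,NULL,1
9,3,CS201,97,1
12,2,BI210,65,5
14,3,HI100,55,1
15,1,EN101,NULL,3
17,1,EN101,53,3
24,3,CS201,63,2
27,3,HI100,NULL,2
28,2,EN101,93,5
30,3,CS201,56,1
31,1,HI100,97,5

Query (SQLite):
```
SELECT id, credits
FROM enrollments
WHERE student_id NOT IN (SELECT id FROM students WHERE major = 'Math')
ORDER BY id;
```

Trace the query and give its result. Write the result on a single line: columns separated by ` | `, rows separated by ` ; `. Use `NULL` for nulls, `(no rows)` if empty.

15 | 3 ; 17 | 3 ; 31 | 5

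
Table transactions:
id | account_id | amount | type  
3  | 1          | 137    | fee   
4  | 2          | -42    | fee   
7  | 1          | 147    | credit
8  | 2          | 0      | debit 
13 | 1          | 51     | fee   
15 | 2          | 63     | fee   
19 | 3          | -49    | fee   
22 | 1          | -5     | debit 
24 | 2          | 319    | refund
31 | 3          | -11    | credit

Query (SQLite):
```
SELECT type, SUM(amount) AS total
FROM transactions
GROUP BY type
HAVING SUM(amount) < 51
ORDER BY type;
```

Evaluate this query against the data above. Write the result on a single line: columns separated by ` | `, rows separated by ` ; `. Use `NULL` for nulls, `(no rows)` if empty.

debit | -5

Partition transactions by type; compute SUM(amount) within each group.
HAVING: keep groups where SUM(amount) < 51.
  credit: ids {7, 31} → SUM(amount)=136
  debit: ids {8, 22} → SUM(amount)=-5
  fee: ids {3, 4, 13, 15, 19} → SUM(amount)=160
  refund: ids {24} → SUM(amount)=319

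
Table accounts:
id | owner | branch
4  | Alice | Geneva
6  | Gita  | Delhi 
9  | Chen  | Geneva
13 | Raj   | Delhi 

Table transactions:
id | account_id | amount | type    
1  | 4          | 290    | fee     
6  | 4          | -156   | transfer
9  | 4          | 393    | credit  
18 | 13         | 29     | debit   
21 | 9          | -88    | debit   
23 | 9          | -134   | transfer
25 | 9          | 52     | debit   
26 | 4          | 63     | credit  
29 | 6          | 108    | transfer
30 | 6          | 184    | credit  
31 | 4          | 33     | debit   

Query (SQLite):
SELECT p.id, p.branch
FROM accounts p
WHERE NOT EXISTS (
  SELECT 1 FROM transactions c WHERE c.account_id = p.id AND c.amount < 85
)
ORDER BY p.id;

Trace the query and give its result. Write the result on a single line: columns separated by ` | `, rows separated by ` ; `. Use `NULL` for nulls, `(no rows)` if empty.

6 | Delhi

For each accounts row, check whether any transactions with matching account_id has amount < 85.
Keep rows where that is false.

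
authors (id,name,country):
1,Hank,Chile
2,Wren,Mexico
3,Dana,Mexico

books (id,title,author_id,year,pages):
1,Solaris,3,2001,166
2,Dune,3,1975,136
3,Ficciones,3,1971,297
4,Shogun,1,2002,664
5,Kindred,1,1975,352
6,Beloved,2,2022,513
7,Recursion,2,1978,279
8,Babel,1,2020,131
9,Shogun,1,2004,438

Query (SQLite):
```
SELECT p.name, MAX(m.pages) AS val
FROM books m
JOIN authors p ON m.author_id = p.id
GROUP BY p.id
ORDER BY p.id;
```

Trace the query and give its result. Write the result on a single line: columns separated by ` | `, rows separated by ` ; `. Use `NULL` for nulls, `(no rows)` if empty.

Hank | 664 ; Wren | 513 ; Dana | 297

Join each books row to its authors via author_id.
Group joined rows by authors.id; compute MAX(m.pages) per group.
  1: ids {4, 5, 8, 9} → MAX(m.pages)=664
  2: ids {6, 7} → MAX(m.pages)=513
  3: ids {1, 2, 3} → MAX(m.pages)=297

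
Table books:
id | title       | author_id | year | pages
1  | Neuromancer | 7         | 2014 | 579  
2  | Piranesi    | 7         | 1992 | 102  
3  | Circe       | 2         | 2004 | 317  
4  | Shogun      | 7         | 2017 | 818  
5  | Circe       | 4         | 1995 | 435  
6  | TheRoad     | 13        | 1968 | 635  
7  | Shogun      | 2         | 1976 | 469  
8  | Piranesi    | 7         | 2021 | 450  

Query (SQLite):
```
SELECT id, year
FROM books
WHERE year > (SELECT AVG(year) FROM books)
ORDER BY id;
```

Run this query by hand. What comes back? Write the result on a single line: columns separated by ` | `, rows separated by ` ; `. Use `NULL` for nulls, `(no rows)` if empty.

1 | 2014 ; 3 | 2004 ; 4 | 2017 ; 8 | 2021

Scalar subquery: AVG(year) over all books rows = 1998.375.
Keep rows where year > that value.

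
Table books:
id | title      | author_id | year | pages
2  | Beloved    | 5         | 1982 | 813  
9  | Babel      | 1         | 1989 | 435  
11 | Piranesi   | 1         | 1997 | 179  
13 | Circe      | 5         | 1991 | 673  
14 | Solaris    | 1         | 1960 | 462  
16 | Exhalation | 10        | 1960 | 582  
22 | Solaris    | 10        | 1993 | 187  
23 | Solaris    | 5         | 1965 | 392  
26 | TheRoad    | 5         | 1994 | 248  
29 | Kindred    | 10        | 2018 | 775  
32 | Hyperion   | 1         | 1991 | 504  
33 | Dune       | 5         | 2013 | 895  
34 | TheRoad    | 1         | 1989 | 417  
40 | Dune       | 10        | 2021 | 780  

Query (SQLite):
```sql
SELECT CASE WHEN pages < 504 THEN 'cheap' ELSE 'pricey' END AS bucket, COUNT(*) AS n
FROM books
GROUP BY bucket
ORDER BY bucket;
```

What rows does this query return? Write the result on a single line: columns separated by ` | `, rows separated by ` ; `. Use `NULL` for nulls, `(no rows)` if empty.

cheap | 7 ; pricey | 7

Bucket rows by pages < 504 → 'cheap' else 'pricey'; count each bucket.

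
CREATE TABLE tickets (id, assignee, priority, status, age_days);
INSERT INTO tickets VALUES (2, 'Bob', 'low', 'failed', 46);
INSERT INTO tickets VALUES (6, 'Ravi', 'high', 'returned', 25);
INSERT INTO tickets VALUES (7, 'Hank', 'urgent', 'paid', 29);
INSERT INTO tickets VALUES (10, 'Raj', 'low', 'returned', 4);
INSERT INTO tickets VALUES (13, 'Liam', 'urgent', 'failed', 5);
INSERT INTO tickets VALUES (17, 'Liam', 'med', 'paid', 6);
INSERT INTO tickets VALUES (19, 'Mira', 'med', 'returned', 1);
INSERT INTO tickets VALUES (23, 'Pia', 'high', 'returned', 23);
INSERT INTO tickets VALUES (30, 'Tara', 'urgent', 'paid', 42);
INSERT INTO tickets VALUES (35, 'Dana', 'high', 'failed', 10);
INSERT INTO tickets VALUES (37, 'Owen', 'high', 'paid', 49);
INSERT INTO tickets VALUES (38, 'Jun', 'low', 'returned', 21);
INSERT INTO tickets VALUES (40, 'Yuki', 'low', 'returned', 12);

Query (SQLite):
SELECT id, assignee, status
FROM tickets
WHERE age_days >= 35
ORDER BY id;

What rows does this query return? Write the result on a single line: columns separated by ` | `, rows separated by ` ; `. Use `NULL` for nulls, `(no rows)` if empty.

2 | Bob | failed ; 30 | Tara | paid ; 37 | Owen | paid

age_days >= 35: ids {2, 30, 37}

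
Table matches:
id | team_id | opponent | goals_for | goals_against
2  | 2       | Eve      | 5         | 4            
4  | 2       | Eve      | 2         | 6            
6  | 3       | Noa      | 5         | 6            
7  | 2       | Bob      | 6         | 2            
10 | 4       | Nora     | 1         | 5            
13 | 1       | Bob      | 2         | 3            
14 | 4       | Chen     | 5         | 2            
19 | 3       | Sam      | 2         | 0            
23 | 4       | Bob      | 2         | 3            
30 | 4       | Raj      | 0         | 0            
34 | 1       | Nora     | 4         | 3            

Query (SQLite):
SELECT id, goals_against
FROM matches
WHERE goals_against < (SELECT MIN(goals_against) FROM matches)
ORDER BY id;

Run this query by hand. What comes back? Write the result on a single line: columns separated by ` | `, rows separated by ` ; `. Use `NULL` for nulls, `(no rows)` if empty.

Scalar subquery: MIN(goals_against) over all matches rows = 0.
Keep rows where goals_against < that value.

(no rows)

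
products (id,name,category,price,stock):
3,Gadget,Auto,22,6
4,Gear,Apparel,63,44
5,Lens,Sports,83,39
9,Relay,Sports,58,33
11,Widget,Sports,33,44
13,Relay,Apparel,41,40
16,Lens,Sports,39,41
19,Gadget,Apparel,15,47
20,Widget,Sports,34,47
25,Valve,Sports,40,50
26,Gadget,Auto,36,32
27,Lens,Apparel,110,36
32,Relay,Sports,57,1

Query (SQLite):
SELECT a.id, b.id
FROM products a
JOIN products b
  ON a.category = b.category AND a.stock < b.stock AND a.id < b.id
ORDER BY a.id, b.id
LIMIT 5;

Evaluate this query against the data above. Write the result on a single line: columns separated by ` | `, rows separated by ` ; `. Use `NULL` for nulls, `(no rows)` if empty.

3 | 26 ; 4 | 19 ; 5 | 11 ; 5 | 16 ; 5 | 20

Pairs (a,b) with same category, a.stock < b.stock, a.id < b.id.
category groups: Apparel:{4,13,19,27} Auto:{3,26} Sports:{5,9,11,16,20,25,32}
Ordered by (a.id, b.id); first 5.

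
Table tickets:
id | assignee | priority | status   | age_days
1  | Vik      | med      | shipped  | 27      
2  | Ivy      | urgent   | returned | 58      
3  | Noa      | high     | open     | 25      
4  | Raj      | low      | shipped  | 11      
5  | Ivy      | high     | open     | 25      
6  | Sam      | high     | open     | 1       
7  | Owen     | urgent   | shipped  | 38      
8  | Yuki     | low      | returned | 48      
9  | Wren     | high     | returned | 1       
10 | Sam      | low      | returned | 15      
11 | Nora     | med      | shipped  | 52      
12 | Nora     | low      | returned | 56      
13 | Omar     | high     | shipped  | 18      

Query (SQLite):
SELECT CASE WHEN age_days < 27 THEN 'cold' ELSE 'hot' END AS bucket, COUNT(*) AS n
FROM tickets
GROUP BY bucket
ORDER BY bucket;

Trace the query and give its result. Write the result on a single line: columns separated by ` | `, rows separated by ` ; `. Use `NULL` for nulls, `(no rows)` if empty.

cold | 7 ; hot | 6

Bucket rows by age_days < 27 → 'cold' else 'hot'; count each bucket.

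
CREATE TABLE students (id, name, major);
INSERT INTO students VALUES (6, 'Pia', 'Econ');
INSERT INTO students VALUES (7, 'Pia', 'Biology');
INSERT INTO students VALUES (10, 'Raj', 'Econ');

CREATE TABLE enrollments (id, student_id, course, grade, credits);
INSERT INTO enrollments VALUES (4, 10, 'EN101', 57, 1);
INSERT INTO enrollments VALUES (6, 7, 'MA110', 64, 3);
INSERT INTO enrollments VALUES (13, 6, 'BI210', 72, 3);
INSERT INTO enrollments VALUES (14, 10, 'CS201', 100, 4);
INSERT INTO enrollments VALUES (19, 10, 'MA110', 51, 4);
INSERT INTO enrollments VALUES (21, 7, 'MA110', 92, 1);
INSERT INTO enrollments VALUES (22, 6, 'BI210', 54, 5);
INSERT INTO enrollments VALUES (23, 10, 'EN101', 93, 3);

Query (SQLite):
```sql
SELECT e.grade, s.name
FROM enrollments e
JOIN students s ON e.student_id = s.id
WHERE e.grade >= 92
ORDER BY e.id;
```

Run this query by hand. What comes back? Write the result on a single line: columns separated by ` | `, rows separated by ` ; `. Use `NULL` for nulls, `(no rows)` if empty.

100 | Raj ; 92 | Pia ; 93 | Raj

Each enrollments row matches the students row where student_id = students.id.
Then keep rows with e.grade >= 92.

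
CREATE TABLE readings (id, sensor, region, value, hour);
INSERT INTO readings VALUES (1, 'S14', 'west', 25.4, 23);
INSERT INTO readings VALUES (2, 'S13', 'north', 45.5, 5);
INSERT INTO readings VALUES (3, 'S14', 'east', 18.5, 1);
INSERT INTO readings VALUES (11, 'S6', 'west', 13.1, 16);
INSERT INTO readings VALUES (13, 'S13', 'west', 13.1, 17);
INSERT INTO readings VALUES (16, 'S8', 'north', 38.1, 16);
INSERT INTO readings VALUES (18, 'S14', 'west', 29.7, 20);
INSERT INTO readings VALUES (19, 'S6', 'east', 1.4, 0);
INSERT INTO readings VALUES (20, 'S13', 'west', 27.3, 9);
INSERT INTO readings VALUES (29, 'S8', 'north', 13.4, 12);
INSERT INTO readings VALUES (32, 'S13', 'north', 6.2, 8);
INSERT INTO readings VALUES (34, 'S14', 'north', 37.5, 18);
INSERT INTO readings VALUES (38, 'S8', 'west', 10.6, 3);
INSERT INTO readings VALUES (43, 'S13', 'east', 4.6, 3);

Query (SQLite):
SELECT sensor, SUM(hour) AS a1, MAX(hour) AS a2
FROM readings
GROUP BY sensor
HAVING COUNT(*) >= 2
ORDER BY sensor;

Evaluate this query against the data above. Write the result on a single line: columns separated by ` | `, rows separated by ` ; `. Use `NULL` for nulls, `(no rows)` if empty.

S13 | 42 | 17 ; S14 | 62 | 23 ; S6 | 16 | 16 ; S8 | 31 | 16

Group readings by sensor.
Per group compute: SUM(hour), MAX(hour).
HAVING: drop groups with fewer than 2 rows.
  S13: ids {2, 13, 20, 32, 43} → SUM(hour)=42, MAX(hour)=17
  S14: ids {1, 3, 18, 34} → SUM(hour)=62, MAX(hour)=23
  S6: ids {11, 19} → SUM(hour)=16, MAX(hour)=16
  S8: ids {16, 29, 38} → SUM(hour)=31, MAX(hour)=16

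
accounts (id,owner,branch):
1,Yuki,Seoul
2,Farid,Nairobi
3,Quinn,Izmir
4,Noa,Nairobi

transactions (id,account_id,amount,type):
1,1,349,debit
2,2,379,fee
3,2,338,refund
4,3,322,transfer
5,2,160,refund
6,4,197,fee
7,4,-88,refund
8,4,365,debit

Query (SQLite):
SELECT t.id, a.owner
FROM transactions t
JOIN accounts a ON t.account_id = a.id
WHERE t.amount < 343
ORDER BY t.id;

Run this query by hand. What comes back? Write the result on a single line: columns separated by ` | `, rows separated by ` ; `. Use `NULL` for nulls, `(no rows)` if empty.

3 | Farid ; 4 | Quinn ; 5 | Farid ; 6 | Noa ; 7 | Noa

Each transactions row matches the accounts row where account_id = accounts.id.
Then keep rows with t.amount < 343.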